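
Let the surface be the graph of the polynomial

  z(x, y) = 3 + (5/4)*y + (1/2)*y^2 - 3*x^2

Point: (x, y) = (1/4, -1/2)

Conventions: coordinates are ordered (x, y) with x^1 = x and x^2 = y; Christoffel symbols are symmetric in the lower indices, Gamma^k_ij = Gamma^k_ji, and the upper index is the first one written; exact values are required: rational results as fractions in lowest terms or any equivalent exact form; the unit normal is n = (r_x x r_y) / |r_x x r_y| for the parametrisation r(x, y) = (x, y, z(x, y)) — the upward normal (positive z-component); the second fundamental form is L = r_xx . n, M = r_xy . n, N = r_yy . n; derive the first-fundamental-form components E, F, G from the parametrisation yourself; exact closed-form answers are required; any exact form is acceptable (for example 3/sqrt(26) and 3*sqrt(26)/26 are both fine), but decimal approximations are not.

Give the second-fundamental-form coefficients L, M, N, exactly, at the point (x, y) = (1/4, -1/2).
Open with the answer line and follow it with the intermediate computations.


Answer: L = -24*sqrt(61)/61, M = 0, N = 4*sqrt(61)/61

z_x = -3/2, z_y = 3/4, z_xx = -6, z_xy = 0, z_yy = 1
E = 13/4, F = -9/8, G = 25/16; answer radicand W^2 = 61/16
unnormalised second-form numerators: l = -6, m = 0, n = 1; L = l/sqrt(61/16), and similarly M = m/sqrt(W^2), N = n/sqrt(W^2)


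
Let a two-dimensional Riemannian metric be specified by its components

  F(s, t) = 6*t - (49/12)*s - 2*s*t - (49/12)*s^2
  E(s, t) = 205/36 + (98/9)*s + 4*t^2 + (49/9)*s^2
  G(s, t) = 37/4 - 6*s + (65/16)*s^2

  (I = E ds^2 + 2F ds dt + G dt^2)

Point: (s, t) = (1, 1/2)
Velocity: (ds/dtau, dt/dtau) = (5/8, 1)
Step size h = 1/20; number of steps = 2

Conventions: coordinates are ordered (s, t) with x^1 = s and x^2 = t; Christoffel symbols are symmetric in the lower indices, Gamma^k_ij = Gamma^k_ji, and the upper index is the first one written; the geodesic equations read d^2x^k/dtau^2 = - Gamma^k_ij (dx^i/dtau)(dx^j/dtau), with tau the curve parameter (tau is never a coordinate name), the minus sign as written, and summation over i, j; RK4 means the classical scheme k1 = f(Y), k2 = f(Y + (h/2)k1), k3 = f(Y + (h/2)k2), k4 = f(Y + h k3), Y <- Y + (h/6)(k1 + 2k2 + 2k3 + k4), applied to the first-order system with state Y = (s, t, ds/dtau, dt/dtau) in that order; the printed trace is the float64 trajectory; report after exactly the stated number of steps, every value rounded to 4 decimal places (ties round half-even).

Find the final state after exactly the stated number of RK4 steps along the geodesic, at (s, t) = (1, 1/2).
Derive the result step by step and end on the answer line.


f(Y) = (ds/dtau, dt/dtau, -Gamma^s_ij Y'^i Y'^j, -Gamma^t_ij Y'^i Y'^j) with the Gammas evaluated at the stage position; h = 0.050000; intermediate values shown to 6 dp
step 0: s = 1.0000, t = 0.5000, ds/dtau = 0.6250, dt/dtau = 1.0000
step 1:
  k1: at (s, t) = (1.000000, 0.500000), (ds/dtau, dt/dtau) = (0.625000, 1.000000); Gamma_sss = -0.110589, Gamma_sst = 0.162447, Gamma_stt = 0.164774, Gamma_tss = -2.178730, Gamma_tst = 0.282292, Gamma_ttt = 0.138955; k1 = (0.625000, 1.000000, -0.324635, 0.359247)
  k2: at (s, t) = (1.015625, 0.525000), (ds/dtau, dt/dtau) = (0.616884, 1.008981); Gamma_sss = -0.126416, Gamma_sst = 0.169053, Gamma_stt = 0.156960, Gamma_tss = -2.221533, Gamma_tst = 0.297667, Gamma_ttt = 0.134074; k2 = (0.616884, 1.008981, -0.322131, 0.338352)
  k3: at (s, t) = (1.015422, 0.525225), (ds/dtau, dt/dtau) = (0.616947, 1.008459); Gamma_sss = -0.126070, Gamma_sst = 0.169015, Gamma_stt = 0.157008, Gamma_tss = -2.221271, Gamma_tst = 0.297457, Gamma_ttt = 0.134046; k3 = (0.616947, 1.008459, -0.322001, 0.339009)
  k4: at (s, t) = (1.030847, 0.550423), (ds/dtau, dt/dtau) = (0.608900, 1.016950); Gamma_sss = -0.141514, Gamma_sst = 0.175444, Gamma_stt = 0.149472, Gamma_tss = -2.263290, Gamma_tst = 0.312557, Gamma_ttt = 0.129199; k4 = (0.608900, 1.016950, -0.319392, 0.318435)
  Y <- Y + (h/6)(k1 + 2k2 + 2k3 + k4): s = 1.0308, t = 0.5504, ds/dtau = 0.6089, dt/dtau = 1.0169
step 2:
  k1: at (s, t) = (1.030846, 0.550432), (ds/dtau, dt/dtau) = (0.608898, 1.016937); Gamma_sss = -0.141510, Gamma_sst = 0.175444, Gamma_stt = 0.149472, Gamma_tss = -2.263292, Gamma_tst = 0.312556, Gamma_ttt = 0.129198; k1 = (0.608898, 1.016937, -0.319386, 0.318443)
  k2: at (s, t) = (1.046069, 0.575855), (ds/dtau, dt/dtau) = (0.600913, 1.024898); Gamma_sss = -0.156553, Gamma_sst = 0.181698, Gamma_stt = 0.142204, Gamma_tss = -2.304521, Gamma_tst = 0.327368, Gamma_ttt = 0.124384; k2 = (0.600913, 1.024898, -0.316649, 0.298264)
  k3: at (s, t) = (1.045869, 0.576054), (ds/dtau, dt/dtau) = (0.600981, 1.024393); Gamma_sss = -0.156213, Gamma_sst = 0.181653, Gamma_stt = 0.142251, Gamma_tss = -2.304246, Gamma_tst = 0.327155, Gamma_ttt = 0.124366; k3 = (0.600981, 1.024393, -0.316522, 0.298916)
  k4: at (s, t) = (1.060895, 0.601652), (ds/dtau, dt/dtau) = (0.593071, 1.031883); Gamma_sss = -0.170866, Gamma_sst = 0.187726, Gamma_stt = 0.135243, Gamma_tss = -2.344651, Gamma_tst = 0.341672, Gamma_ttt = 0.119600; k4 = (0.593071, 1.031883, -0.313674, 0.279152)
  Y <- Y + (h/6)(k1 + 2k2 + 2k3 + k4): s = 1.0609, t = 0.6017, ds/dtau = 0.5931, dt/dtau = 1.0319

Answer: s = 1.0609, t = 0.6017, ds/dtau = 0.5931, dt/dtau = 1.0319


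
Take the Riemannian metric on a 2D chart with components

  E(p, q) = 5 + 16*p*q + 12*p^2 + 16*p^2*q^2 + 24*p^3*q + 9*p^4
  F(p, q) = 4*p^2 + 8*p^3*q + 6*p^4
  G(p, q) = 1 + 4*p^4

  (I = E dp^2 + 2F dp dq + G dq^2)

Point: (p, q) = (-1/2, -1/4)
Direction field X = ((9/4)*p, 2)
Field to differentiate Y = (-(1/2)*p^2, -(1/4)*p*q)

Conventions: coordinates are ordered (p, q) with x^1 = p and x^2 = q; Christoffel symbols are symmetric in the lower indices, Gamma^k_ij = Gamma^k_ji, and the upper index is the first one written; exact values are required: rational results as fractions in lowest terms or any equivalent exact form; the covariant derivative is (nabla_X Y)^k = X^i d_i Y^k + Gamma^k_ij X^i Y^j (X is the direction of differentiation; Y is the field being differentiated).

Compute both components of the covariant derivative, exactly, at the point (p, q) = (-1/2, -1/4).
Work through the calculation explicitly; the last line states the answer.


E = 185/16, F = 13/8, G = 5/4 at the point
E_p = -26, E_q = -13, F_p = -17/2, F_q = -1, G_p = -2, G_q = 0
EG - F^2 = 189/16;  g^inv = (16/189) * [[5/4, -13/8], [-13/8, 185/16]]
first-kind symbols [ij,l] = (1/2)(d_i g_jl + d_j g_il - d_l g_ij): [pp,p] = E_p/2 = -13, [pp,q] = F_p - E_q/2 = -2, [pq,p] = E_q/2 = -13/2, [pq,q] = G_p/2 = -1, [qq,p] = F_q - G_p/2 = 0, [qq,q] = G_q/2 = 0
Gamma^p_ij = (G*[ij,p] - F*[ij,q])/(EG - F^2), Gamma^q_ij = (E*[ij,q] - F*[ij,p])/(EG - F^2)
Gamma_ppp = -208/189, Gamma_ppq = -104/189, Gamma_pqq = 0, Gamma_qpp = -32/189, Gamma_qpq = -16/189, Gamma_qqq = 0
X = (-9/8, 2), Y = (-1/8, -1/32) at the point

Answer: (nabla_X Y)^p = -3623/6048, (nabla_X Y)^q = 4211/24192


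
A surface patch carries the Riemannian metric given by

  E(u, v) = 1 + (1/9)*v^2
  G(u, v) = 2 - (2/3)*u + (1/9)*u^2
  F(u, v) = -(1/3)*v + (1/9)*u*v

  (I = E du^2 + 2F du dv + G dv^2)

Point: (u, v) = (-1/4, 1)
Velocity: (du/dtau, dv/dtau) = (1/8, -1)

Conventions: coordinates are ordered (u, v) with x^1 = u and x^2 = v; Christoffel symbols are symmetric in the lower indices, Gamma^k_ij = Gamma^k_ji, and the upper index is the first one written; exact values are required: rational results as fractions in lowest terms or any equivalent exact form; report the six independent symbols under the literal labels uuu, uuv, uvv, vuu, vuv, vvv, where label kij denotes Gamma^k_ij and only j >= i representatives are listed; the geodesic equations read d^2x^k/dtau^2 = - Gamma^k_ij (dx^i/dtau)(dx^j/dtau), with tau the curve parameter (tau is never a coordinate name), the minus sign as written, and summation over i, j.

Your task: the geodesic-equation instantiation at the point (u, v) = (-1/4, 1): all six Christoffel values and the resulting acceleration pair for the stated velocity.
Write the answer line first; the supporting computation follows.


Answer: Gamma_uuu = 0, Gamma_uuv = 16/329, Gamma_uvv = 0, Gamma_vuu = 0, Gamma_vuv = -52/329, Gamma_vvv = 0; accelerations (d^2u/dtau^2, d^2v/dtau^2) = (4/329, -13/329)

E = 10/9, F = -13/36, G = 313/144 at the point
E_u = 0, E_v = 2/9, F_u = 1/9, F_v = -13/36, G_u = -13/18, G_v = 0
EG - F^2 = 329/144;  g^inv = (144/329) * [[313/144, 13/36], [13/36, 10/9]]
first-kind symbols [ij,l] = (1/2)(d_i g_jl + d_j g_il - d_l g_ij): [uu,u] = E_u/2 = 0, [uu,v] = F_u - E_v/2 = 0, [uv,u] = E_v/2 = 1/9, [uv,v] = G_u/2 = -13/36, [vv,u] = F_v - G_u/2 = 0, [vv,v] = G_v/2 = 0
Gamma^u_ij = (G*[ij,u] - F*[ij,v])/(EG - F^2), Gamma^v_ij = (E*[ij,v] - F*[ij,u])/(EG - F^2)
Gamma_uuu = 0, Gamma_uuv = 16/329, Gamma_uvv = 0, Gamma_vuu = 0, Gamma_vuv = -52/329, Gamma_vvv = 0
d^2u/dtau^2 = -(Gamma_uuu*(1/8)^2 + 2*Gamma_uuv*(1/8)*(-1) + Gamma_uvv*(-1)^2) = 4/329
d^2v/dtau^2 = -(Gamma_vuu*(1/8)^2 + 2*Gamma_vuv*(1/8)*(-1) + Gamma_vvv*(-1)^2) = -13/329


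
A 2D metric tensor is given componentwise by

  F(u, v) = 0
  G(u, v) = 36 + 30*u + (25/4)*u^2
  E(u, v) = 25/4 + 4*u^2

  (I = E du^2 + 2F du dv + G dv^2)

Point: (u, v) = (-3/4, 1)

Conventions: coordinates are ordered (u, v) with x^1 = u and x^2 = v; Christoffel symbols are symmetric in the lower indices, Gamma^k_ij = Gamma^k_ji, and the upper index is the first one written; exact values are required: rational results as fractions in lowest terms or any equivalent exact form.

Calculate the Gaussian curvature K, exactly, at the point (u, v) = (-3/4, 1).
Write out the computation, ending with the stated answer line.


E = 17/2, F = 0, G = 1089/64, EG - F^2 = 18513/128 at the point
E_u = -6, E_v = 0, F_u = 0, F_v = 0, G_u = 165/8, G_v = 0
E_vv = 0, F_uv = 0, G_uu = 25/2
Evaluate Brioschi's two determinant matrices M1, M2 and divide by (EG - F^2)^2.
M1 = [[-E_vv/2 + F_uv - G_uu/2, E_u/2, F_u - E_v/2], [F_v - G_u/2, E, F], [G_v/2, F, G]] = [[-25/4, -3, 0], [-165/16, 17/2, 0], [0, 0, 1089/64]]; det M1 = -1464705/1024
M2 = [[0, E_v/2, G_u/2], [E_v/2, E, F], [G_u/2, F, G]] = [[0, 0, 165/16], [0, 17/2, 0], [165/16, 0, 1089/64]]; det M2 = -462825/512
det M1 - det M2 = -539055/1024; K = -539055/1024 / (18513/128)^2 = -80/3179

Answer: K = -80/3179


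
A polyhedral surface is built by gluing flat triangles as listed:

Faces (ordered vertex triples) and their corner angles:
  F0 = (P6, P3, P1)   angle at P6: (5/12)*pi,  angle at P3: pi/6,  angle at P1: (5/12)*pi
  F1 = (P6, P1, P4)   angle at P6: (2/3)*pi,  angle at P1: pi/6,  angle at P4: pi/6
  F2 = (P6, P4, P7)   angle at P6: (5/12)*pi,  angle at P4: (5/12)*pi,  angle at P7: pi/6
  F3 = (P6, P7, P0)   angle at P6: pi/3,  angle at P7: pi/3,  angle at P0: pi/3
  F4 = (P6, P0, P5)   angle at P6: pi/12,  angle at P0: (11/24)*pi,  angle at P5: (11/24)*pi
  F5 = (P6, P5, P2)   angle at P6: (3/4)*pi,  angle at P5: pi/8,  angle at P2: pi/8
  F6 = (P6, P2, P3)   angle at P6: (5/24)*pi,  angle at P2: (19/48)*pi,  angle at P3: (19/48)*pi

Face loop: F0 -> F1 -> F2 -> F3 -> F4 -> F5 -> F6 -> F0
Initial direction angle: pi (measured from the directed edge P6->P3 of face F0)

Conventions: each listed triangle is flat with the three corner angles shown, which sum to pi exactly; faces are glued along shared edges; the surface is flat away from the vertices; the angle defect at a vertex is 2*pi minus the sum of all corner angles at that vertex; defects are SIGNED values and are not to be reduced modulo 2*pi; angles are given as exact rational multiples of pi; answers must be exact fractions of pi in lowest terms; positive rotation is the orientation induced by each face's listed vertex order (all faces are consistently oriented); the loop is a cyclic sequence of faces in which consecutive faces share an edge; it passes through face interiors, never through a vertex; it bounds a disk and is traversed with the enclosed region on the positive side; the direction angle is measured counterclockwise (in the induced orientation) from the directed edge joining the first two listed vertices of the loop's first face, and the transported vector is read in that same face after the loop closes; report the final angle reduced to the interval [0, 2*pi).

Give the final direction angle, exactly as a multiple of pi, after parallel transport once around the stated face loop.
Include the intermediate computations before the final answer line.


enclosed vertex P6: corner angles sum to (23/8)*pi, defect = 2*pi - (23/8)*pi = (-7/8)*pi
summing the enclosed defects onto the initial angle, mod 2*pi in the induced orientation:
final angle = pi - (7/8)*pi = pi/8 (mod 2*pi)

Answer: final direction angle = pi/8


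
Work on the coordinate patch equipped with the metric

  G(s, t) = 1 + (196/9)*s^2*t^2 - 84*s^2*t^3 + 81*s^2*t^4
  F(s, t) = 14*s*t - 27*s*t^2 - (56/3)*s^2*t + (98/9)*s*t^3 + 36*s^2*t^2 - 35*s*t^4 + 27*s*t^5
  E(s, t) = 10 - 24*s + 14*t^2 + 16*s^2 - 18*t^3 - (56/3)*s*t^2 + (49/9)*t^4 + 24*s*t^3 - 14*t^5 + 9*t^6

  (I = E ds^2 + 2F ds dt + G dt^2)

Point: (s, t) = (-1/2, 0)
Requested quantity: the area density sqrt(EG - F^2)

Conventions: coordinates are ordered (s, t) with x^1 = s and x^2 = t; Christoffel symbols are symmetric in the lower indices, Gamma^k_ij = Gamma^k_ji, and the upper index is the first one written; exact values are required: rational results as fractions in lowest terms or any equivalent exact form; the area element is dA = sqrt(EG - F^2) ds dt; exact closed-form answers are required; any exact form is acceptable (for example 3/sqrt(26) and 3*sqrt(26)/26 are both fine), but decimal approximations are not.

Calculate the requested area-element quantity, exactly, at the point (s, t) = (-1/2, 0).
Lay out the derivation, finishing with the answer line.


E = 26, F = 0, G = 1; EG - F^2 = 26

Answer: sqrt(EG - F^2) = sqrt(26)


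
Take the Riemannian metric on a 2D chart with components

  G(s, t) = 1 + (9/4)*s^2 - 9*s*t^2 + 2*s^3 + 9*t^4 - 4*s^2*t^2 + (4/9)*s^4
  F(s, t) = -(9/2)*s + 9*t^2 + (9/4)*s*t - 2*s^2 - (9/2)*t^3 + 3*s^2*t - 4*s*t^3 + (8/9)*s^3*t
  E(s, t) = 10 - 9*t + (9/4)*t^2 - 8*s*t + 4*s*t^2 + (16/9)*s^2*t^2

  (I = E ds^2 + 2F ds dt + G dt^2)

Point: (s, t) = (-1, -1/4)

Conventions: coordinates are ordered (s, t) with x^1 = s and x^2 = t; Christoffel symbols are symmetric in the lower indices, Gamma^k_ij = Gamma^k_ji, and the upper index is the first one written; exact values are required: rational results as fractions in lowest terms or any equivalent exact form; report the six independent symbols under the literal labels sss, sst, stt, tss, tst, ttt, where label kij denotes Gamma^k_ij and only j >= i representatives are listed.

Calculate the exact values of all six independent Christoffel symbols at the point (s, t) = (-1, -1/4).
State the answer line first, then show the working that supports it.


Answer: Gamma_sss = 2336/26021, Gamma_sst = -1168/26021, Gamma_stt = -10512/26021, Gamma_tss = 784/26021, Gamma_tst = -392/26021, Gamma_ttt = -3528/26021

E = 5905/576, F = 3577/1152, G = 4705/2304 at the point
E_s = 73/36, E_t = -73/72, F_s = -1/6, F_t = -1363/288, G_s = -49/144, G_t = -49/16
EG - F^2 = 26021/2304;  g^inv = (2304/26021) * [[4705/2304, -3577/1152], [-3577/1152, 5905/576]]
first-kind symbols [ij,l] = (1/2)(d_i g_jl + d_j g_il - d_l g_ij): [ss,s] = E_s/2 = 73/72, [ss,t] = F_s - E_t/2 = 49/144, [st,s] = E_t/2 = -73/144, [st,t] = G_s/2 = -49/288, [tt,s] = F_t - G_s/2 = -73/16, [tt,t] = G_t/2 = -49/32
Gamma^s_ij = (G*[ij,s] - F*[ij,t])/(EG - F^2), Gamma^t_ij = (E*[ij,t] - F*[ij,s])/(EG - F^2)


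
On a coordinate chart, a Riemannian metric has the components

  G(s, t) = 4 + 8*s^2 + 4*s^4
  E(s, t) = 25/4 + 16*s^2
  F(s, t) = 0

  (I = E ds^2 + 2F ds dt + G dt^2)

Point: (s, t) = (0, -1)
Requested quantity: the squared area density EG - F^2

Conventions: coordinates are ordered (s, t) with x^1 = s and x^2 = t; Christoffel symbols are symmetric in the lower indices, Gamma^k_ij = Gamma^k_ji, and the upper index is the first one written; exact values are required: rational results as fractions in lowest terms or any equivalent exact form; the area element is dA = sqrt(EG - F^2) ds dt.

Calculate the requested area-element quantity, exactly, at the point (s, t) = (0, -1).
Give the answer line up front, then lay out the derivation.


Answer: EG - F^2 = 25

E = 25/4, F = 0, G = 4; EG - F^2 = 25


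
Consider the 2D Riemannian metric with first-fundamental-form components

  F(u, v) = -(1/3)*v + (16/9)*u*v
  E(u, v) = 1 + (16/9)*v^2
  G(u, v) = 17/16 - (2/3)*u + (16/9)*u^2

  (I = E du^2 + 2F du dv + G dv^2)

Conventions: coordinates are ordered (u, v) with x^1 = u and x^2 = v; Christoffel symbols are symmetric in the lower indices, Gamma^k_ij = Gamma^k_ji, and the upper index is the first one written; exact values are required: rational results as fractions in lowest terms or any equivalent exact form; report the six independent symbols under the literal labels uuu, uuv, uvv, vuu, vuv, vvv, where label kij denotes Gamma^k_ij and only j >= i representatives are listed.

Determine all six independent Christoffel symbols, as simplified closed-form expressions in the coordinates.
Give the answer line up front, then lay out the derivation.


Answer: Gamma_uuu = 0, Gamma_uuv = 256*v/(256*u^2 - 96*u + 256*v^2 + 153), Gamma_uvv = 0, Gamma_vuu = 0, Gamma_vuv = (256*u - 48)/(256*u^2 - 96*u + 256*v^2 + 153), Gamma_vvv = 0

E = 1 + (16/9)*v^2; F = -(1/3)*v + (16/9)*u*v; G = 17/16 - (2/3)*u + (16/9)*u^2
Gamma^k_ij = (1/2) g^{kl} (d_i g_jl + d_j g_il - d_l g_ij), with g^inv = (1/(EG-F^2)) [[G, -F], [-F, E]]
first partials: E_u = 0, E_v = (32/9)*v, F_u = (16/9)*v, F_v = -1/3 + (16/9)*u, G_u = -2/3 + (32/9)*u, G_v = 0
D = EG - F^2 = 17/16 - (2/3)*u + (16/9)*v^2 + (16/9)*u^2
expanded: Gamma^u_uu = (G E_u - 2F F_u + F E_v)/(2D), Gamma^u_uv = (G E_v - F G_u)/(2D), Gamma^u_vv = (2G F_v - G G_u - F G_v)/(2D), Gamma^v_uu = (2E F_u - E E_v - F E_u)/(2D), Gamma^v_uv = (E G_u - F E_v)/(2D), Gamma^v_vv = (E G_v - 2F F_v + F G_u)/(2D); substitute and cancel common factors


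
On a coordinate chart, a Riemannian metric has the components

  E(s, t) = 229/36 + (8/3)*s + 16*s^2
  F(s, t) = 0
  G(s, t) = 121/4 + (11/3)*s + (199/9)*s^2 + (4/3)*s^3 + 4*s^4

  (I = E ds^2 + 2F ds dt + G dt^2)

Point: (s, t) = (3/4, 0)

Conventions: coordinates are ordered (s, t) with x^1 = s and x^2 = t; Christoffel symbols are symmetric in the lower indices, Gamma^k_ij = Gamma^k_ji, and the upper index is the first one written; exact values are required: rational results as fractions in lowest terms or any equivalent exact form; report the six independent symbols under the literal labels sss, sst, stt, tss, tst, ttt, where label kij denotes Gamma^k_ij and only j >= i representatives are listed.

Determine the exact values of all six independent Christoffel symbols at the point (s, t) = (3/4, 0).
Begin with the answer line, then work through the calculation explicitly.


Answer: Gamma_sss = 96/125, Gamma_sst = 0, Gamma_stt = -33/25, Gamma_tss = 0, Gamma_tst = 16/33, Gamma_ttt = 0

E = 625/36, F = 0, G = 3025/64 at the point
E_s = 80/3, E_t = 0, F_s = 0, F_t = 0, G_s = 275/6, G_t = 0
EG - F^2 = 1890625/2304;  g^inv = (2304/1890625) * [[3025/64, 0], [0, 625/36]]
first-kind symbols [ij,l] = (1/2)(d_i g_jl + d_j g_il - d_l g_ij): [ss,s] = E_s/2 = 40/3, [ss,t] = F_s - E_t/2 = 0, [st,s] = E_t/2 = 0, [st,t] = G_s/2 = 275/12, [tt,s] = F_t - G_s/2 = -275/12, [tt,t] = G_t/2 = 0
Gamma^s_ij = (G*[ij,s] - F*[ij,t])/(EG - F^2), Gamma^t_ij = (E*[ij,t] - F*[ij,s])/(EG - F^2)


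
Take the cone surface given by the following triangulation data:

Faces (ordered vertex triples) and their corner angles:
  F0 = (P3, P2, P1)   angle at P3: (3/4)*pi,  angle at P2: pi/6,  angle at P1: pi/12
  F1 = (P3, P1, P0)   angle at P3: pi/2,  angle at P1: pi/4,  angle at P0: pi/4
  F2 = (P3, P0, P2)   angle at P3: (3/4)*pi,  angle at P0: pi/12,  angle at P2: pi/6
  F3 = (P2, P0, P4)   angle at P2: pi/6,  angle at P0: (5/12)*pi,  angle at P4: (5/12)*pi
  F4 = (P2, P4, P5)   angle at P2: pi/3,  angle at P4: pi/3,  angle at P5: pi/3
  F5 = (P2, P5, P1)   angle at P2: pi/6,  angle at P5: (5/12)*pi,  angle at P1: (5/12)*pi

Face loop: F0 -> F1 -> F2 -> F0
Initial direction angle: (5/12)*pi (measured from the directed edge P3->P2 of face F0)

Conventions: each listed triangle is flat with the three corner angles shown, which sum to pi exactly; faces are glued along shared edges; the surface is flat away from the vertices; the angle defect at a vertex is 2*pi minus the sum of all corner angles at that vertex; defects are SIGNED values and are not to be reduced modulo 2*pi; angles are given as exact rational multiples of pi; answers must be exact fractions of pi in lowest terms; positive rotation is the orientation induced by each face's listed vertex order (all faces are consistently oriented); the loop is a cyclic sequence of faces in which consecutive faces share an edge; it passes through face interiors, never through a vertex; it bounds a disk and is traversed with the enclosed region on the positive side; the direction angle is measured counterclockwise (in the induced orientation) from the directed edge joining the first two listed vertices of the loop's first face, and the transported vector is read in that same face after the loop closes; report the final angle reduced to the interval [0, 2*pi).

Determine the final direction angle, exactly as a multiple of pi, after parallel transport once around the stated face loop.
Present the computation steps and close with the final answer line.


enclosed vertex P3: corner angles sum to 2*pi, defect = 2*pi - 2*pi = 0
summing the enclosed defects onto the initial angle, mod 2*pi in the induced orientation:
final angle = (5/12)*pi + 0 = (5/12)*pi (mod 2*pi)

Answer: final direction angle = (5/12)*pi


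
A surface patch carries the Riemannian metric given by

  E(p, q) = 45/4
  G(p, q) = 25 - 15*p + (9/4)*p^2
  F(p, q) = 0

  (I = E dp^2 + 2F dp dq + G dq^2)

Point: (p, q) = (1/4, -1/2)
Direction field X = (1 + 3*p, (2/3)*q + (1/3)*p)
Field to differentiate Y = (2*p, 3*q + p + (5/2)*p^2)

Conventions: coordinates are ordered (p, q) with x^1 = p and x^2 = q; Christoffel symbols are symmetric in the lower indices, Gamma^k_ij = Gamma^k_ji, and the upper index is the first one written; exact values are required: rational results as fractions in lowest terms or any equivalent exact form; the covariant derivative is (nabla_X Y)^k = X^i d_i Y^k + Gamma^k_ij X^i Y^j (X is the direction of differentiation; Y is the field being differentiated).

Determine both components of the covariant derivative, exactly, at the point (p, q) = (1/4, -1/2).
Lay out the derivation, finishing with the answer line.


E = 45/4, F = 0, G = 1369/64 at the point
E_p = 0, E_q = 0, F_p = 0, F_q = 0, G_p = -111/8, G_q = 0
EG - F^2 = 61605/256;  g^inv = (256/61605) * [[1369/64, 0], [0, 45/4]]
first-kind symbols [ij,l] = (1/2)(d_i g_jl + d_j g_il - d_l g_ij): [pp,p] = E_p/2 = 0, [pp,q] = F_p - E_q/2 = 0, [pq,p] = E_q/2 = 0, [pq,q] = G_p/2 = -111/16, [qq,p] = F_q - G_p/2 = 111/16, [qq,q] = G_q/2 = 0
Gamma^p_ij = (G*[ij,p] - F*[ij,q])/(EG - F^2), Gamma^q_ij = (E*[ij,q] - F*[ij,p])/(EG - F^2)
Gamma_ppp = 0, Gamma_ppq = 0, Gamma_pqq = 37/60, Gamma_qpp = 0, Gamma_qpq = -12/37, Gamma_qqq = 0
X = (7/4, -1/4), Y = (1/2, -35/32) at the point

Answer: (nabla_X Y)^p = 5635/1536, (nabla_X Y)^q = 4557/1184


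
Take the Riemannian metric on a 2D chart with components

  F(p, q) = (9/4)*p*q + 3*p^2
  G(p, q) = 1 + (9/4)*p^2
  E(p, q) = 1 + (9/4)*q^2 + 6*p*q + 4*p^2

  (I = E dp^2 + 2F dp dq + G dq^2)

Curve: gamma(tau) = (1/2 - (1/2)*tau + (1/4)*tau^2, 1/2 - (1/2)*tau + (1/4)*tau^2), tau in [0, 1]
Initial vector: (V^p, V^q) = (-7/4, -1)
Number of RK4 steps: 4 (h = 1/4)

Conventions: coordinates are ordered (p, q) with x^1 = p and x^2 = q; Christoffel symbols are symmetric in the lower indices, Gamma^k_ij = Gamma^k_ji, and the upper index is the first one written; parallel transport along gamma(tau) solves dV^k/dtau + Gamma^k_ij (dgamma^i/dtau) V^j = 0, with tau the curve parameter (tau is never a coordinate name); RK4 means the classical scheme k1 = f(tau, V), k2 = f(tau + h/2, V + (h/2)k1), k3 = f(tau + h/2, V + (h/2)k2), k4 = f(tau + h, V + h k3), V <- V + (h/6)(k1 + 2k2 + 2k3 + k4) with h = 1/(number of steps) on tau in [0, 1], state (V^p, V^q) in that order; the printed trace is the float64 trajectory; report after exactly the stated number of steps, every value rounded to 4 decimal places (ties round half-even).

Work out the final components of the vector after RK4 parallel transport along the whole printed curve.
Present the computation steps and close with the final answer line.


gamma'(tau) = (-1/2 + (1/2)*tau, -1/2 + (1/2)*tau); f(tau, V)^k = -Gamma^k_ij(gamma(tau)) gamma'^i(tau) V^j; h = 1/4; intermediate values shown to 6 dp
curve data and Christoffel symbols at the stage parameters:
  tau = 0.000000: gamma = (0.500000, 0.500000), gamma' = (-0.500000, -0.500000); Gamma_ppp = 0.756757, Gamma_ppq = 0.567568, Gamma_pqq = 0.000000, Gamma_qpp = 0.324324, Gamma_qpq = 0.243243, Gamma_qqq = 0.000000
  tau = 0.125000: gamma = (0.441406, 0.441406), gamma' = (-0.437500, -0.437500); Gamma_ppp = 0.807766, Gamma_ppq = 0.605824, Gamma_pqq = 0.000000, Gamma_qpp = 0.346185, Gamma_qpq = 0.259639, Gamma_qqq = 0.000000
  tau = 0.250000: gamma = (0.390625, 0.390625), gamma' = (-0.375000, -0.375000); Gamma_ppp = 0.851161, Gamma_ppq = 0.638371, Gamma_pqq = 0.000000, Gamma_qpp = 0.364783, Gamma_qpq = 0.273587, Gamma_qqq = 0.000000
  tau = 0.375000: gamma = (0.347656, 0.347656), gamma' = (-0.312500, -0.312500); Gamma_ppp = 0.884126, Gamma_ppq = 0.663095, Gamma_pqq = 0.000000, Gamma_qpp = 0.378911, Gamma_qpq = 0.284183, Gamma_qqq = 0.000000
  tau = 0.500000: gamma = (0.312500, 0.312500), gamma' = (-0.250000, -0.250000); Gamma_ppp = 0.905416, Gamma_ppq = 0.679062, Gamma_pqq = 0.000000, Gamma_qpp = 0.388036, Gamma_qpq = 0.291027, Gamma_qqq = 0.000000
  tau = 0.625000: gamma = (0.285156, 0.285156), gamma' = (-0.187500, -0.187500); Gamma_ppp = 0.916037, Gamma_ppq = 0.687028, Gamma_pqq = 0.000000, Gamma_qpp = 0.392587, Gamma_qpq = 0.294440, Gamma_qqq = 0.000000
  tau = 0.750000: gamma = (0.265625, 0.265625), gamma' = (-0.125000, -0.125000); Gamma_ppp = 0.919085, Gamma_ppq = 0.689314, Gamma_pqq = 0.000000, Gamma_qpp = 0.393894, Gamma_qpq = 0.295420, Gamma_qqq = 0.000000
  tau = 0.875000: gamma = (0.253906, 0.253906), gamma' = (-0.062500, -0.062500); Gamma_ppp = 0.918623, Gamma_ppq = 0.688967, Gamma_pqq = 0.000000, Gamma_qpp = 0.393696, Gamma_qpq = 0.295272, Gamma_qqq = 0.000000
  tau = 1.000000: gamma = (0.250000, 0.250000), gamma' = (0.000000, 0.000000); Gamma_ppp = 0.918033, Gamma_ppq = 0.688525, Gamma_pqq = 0.000000, Gamma_qpp = 0.393443, Gamma_qpq = 0.295082, Gamma_qqq = 0.000000
step 0: V^p = -1.7500, V^q = -1.0000
step 1: k1 = (-1.442568, -0.618243), k2 = (-1.479330, -0.633999), k3 = (-1.482694, -0.635440), k4 = (-1.461972, -0.626559); V <- V + (h/6)(k1 + 2k2 + 2k3 + k4): V^p = -2.1179, V^q = -1.1577
step 2: k1 = (-1.460110, -0.625762), k2 = (-1.368339, -0.586431), k3 = (-1.361774, -0.583617), k4 = (-1.195081, -0.512177); V <- V + (h/6)(k1 + 2k2 + 2k3 + k4): V^p = -2.4560, V^q = -1.3026
step 3: k1 = (-1.194002, -0.511715), k2 = (-0.959106, -0.411045), k3 = (-0.948659, -0.406568), k4 = (-0.662454, -0.283909); V <- V + (h/6)(k1 + 2k2 + 2k3 + k4): V^p = -2.6923, V^q = -1.4039
step 4: k1 = (-0.662256, -0.283824), k2 = (-0.340806, -0.146060), k3 = (-0.336028, -0.144012), k4 = (0.000000, 0.000000); V <- V + (h/6)(k1 + 2k2 + 2k3 + k4): V^p = -2.7763, V^q = -1.4399

Answer: V^p = -2.7763, V^q = -1.4399


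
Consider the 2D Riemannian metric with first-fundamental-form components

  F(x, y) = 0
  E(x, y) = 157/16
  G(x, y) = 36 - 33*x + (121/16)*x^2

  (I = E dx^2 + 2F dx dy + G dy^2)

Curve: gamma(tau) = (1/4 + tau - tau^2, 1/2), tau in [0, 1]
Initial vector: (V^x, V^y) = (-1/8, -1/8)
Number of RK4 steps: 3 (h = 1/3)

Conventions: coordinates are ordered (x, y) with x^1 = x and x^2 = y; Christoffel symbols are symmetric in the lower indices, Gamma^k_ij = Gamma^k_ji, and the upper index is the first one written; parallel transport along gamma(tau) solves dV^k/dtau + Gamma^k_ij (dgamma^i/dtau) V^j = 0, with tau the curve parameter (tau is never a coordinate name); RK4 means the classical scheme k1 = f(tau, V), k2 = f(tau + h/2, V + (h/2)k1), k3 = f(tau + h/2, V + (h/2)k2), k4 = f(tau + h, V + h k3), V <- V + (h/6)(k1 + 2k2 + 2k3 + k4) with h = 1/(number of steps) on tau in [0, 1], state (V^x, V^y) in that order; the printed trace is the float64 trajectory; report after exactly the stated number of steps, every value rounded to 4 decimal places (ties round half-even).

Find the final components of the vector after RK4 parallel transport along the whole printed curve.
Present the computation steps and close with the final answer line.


gamma'(tau) = (1 - 2*tau, 0); f(tau, V)^k = -Gamma^k_ij(gamma(tau)) gamma'^i(tau) V^j; h = 1/3; intermediate values shown to 6 dp
curve data and Christoffel symbols at the stage parameters:
  tau = 0.000000: gamma = (0.250000, 0.500000), gamma' = (1.000000, 0.000000); Gamma_xxx = 0.000000, Gamma_xxy = 0.000000, Gamma_xyy = 1.488854, Gamma_yxx = 0.000000, Gamma_yxy = -0.517647, Gamma_yyy = 0.000000
  tau = 0.166667: gamma = (0.388889, 0.500000), gamma' = (0.666667, 0.000000); Gamma_xxx = 0.000000, Gamma_xxy = 0.000000, Gamma_xyy = 1.381812, Gamma_yxx = 0.000000, Gamma_yxy = -0.557746, Gamma_yyy = 0.000000
  tau = 0.333333: gamma = (0.472222, 0.500000), gamma' = (0.333333, 0.000000); Gamma_xxx = 0.000000, Gamma_xxy = 0.000000, Gamma_xyy = 1.317587, Gamma_yxx = 0.000000, Gamma_yxy = -0.584934, Gamma_yyy = 0.000000
  tau = 0.500000: gamma = (0.500000, 0.500000), gamma' = (0.000000, 0.000000); Gamma_xxx = 0.000000, Gamma_xxy = 0.000000, Gamma_xyy = 1.296178, Gamma_yxx = 0.000000, Gamma_yxy = -0.594595, Gamma_yyy = 0.000000
  tau = 0.666667: gamma = (0.472222, 0.500000), gamma' = (-0.333333, 0.000000); Gamma_xxx = 0.000000, Gamma_xxy = 0.000000, Gamma_xyy = 1.317587, Gamma_yxx = 0.000000, Gamma_yxy = -0.584934, Gamma_yyy = 0.000000
  tau = 0.833333: gamma = (0.388889, 0.500000), gamma' = (-0.666667, 0.000000); Gamma_xxx = 0.000000, Gamma_xxy = 0.000000, Gamma_xyy = 1.381812, Gamma_yxx = 0.000000, Gamma_yxy = -0.557746, Gamma_yyy = 0.000000
  tau = 1.000000: gamma = (0.250000, 0.500000), gamma' = (-1.000000, 0.000000); Gamma_xxx = 0.000000, Gamma_xxy = 0.000000, Gamma_xyy = 1.488854, Gamma_yxx = 0.000000, Gamma_yxy = -0.517647, Gamma_yyy = 0.000000
step 0: V^x = -0.1250, V^y = -0.1250
step 1: k1 = (0.000000, -0.064706), k2 = (0.000000, -0.050489), k3 = (0.000000, -0.049608), k4 = (0.000000, -0.027596); V <- V + (h/6)(k1 + 2k2 + 2k3 + k4): V^x = -0.1250, V^y = -0.1412
step 2: k1 = (0.000000, -0.027541), k2 = (0.000000, 0.000000), k3 = (0.000000, 0.000000), k4 = (0.000000, 0.027541); V <- V + (h/6)(k1 + 2k2 + 2k3 + k4): V^x = -0.1250, V^y = -0.1412
step 3: k1 = (0.000000, 0.027541), k2 = (0.000000, 0.050814), k3 = (0.000000, 0.049372), k4 = (0.000000, 0.064598); V <- V + (h/6)(k1 + 2k2 + 2k3 + k4): V^x = -0.1250, V^y = -0.1250

Answer: V^x = -0.1250, V^y = -0.1250


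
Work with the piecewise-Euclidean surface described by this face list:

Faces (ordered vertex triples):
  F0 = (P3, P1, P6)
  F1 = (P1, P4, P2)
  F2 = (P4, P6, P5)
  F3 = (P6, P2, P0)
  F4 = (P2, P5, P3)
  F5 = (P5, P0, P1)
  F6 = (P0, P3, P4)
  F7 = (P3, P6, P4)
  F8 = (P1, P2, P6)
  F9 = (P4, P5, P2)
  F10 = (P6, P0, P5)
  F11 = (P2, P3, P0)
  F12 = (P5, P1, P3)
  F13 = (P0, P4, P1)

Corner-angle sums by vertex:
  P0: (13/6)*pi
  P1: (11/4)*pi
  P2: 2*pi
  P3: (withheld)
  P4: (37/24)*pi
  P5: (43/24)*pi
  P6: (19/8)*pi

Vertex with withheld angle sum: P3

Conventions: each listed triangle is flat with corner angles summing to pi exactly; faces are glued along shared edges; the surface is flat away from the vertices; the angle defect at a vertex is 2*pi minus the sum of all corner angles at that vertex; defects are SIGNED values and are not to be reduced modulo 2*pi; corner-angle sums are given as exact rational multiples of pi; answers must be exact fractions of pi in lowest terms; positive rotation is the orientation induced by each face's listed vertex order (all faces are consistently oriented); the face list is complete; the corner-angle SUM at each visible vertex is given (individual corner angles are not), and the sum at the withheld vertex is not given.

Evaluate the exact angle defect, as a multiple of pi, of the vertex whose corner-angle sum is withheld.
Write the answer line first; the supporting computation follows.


Answer: defect(P3) = (5/8)*pi

V = 7, E = 21, F = 14; chi = V - E + F = 0
Gauss-Bonnet: total defect = 2*pi*chi = 0; visible defects sum to (-5/8)*pi


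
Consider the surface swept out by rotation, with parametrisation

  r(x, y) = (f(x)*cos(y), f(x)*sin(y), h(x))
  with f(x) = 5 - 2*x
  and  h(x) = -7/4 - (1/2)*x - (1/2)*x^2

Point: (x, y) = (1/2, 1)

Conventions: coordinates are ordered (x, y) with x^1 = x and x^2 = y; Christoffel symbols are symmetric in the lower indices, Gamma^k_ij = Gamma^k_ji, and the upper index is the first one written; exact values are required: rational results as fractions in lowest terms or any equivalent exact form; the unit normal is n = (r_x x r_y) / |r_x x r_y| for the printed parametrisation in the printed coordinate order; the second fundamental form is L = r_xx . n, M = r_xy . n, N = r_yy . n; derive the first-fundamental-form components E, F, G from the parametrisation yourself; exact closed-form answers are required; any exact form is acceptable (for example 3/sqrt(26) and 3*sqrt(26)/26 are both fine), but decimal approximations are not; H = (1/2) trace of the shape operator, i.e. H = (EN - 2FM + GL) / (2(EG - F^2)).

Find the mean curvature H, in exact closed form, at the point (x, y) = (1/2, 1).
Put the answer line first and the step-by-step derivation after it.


Answer: H = 3*sqrt(5)/200

f = 4, f' = -2, f'' = 0, h' = -1, h'' = -1
E = 5, F = 0, G = 16; answer radicand W^2 = 5
unnormalised second-form numerators: l = 2, m = 0, n = -4; L = l/sqrt(5), and similarly M = m/sqrt(W^2), N = n/sqrt(W^2)
H = (E*n - 2*F*m + G*l) / (2*(EG - F^2)*sqrt(W^2)); E*n - 2*F*m + G*l = 12, EG - F^2 = 80, so H = (3/40)/sqrt(5)


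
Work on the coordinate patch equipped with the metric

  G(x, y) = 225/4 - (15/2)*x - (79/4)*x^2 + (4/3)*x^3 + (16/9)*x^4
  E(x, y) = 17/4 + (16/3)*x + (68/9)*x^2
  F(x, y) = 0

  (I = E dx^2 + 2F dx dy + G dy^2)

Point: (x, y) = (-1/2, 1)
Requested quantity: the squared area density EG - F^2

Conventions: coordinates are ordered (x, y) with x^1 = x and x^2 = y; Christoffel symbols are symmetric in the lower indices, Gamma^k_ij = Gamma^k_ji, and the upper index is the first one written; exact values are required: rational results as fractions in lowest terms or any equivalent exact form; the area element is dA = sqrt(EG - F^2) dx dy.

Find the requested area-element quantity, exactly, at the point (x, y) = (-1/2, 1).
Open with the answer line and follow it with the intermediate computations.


Answer: EG - F^2 = 990125/5184

E = 125/36, F = 0, G = 7921/144; EG - F^2 = 990125/5184


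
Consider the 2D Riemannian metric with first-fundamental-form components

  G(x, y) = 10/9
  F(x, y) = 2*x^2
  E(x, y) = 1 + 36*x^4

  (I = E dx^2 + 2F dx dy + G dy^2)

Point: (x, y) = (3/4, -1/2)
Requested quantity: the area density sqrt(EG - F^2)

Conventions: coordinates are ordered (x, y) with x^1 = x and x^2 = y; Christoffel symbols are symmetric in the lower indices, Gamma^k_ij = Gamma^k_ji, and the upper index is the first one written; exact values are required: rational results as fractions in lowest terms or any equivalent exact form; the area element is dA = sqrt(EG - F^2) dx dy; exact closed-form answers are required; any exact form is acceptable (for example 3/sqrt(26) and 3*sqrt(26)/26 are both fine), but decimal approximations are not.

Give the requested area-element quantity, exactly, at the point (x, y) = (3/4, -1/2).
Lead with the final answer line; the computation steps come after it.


Answer: sqrt(EG - F^2) = sqrt(7201)/24

E = 793/64, F = 9/8, G = 10/9; EG - F^2 = 7201/576


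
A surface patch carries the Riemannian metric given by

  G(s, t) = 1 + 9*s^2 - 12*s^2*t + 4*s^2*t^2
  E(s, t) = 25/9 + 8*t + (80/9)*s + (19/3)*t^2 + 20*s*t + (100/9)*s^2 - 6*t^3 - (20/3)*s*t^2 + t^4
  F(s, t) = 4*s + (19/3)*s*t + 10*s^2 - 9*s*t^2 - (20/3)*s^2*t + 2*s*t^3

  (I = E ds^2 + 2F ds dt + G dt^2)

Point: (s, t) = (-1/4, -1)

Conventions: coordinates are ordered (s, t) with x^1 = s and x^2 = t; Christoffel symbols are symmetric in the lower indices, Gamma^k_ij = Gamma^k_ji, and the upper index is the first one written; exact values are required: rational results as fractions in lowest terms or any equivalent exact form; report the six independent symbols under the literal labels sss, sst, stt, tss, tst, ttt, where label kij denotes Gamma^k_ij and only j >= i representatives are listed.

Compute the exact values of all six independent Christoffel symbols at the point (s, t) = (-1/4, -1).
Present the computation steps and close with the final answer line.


E = 53/4, F = 35/8, G = 41/16 at the point
E_s = -70/3, E_t = -35, F_s = -65/3, F_t = -8, G_s = -25/2, G_t = -5/4
EG - F^2 = 237/16;  g^inv = (16/237) * [[41/16, -35/8], [-35/8, 53/4]]
first-kind symbols [ij,l] = (1/2)(d_i g_jl + d_j g_il - d_l g_ij): [ss,s] = E_s/2 = -35/3, [ss,t] = F_s - E_t/2 = -25/6, [st,s] = E_t/2 = -35/2, [st,t] = G_s/2 = -25/4, [tt,s] = F_t - G_s/2 = -7/4, [tt,t] = G_t/2 = -5/8
Gamma^s_ij = (G*[ij,s] - F*[ij,t])/(EG - F^2), Gamma^t_ij = (E*[ij,t] - F*[ij,s])/(EG - F^2)

Answer: Gamma_sss = -560/711, Gamma_sst = -280/237, Gamma_stt = -28/237, Gamma_tss = -200/711, Gamma_tst = -100/237, Gamma_ttt = -10/237


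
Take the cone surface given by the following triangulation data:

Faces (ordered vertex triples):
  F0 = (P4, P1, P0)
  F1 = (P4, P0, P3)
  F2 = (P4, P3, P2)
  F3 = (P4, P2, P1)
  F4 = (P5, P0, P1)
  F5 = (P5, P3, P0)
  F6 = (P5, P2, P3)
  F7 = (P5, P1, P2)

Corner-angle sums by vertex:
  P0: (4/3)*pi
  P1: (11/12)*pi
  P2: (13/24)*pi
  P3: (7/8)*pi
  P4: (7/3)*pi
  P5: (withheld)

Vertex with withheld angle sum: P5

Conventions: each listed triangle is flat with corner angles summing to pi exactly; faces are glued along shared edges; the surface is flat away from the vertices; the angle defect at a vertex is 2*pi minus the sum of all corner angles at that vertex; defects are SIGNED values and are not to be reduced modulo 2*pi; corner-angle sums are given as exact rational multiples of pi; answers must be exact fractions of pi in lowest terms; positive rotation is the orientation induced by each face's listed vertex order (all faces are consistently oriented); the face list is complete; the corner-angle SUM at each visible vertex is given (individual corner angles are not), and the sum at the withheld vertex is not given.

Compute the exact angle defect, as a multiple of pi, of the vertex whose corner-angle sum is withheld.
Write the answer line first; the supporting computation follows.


Answer: defect(P5) = 0

V = 6, E = 12, F = 8; chi = V - E + F = 2
Gauss-Bonnet: total defect = 2*pi*chi = 4*pi; visible defects sum to 4*pi


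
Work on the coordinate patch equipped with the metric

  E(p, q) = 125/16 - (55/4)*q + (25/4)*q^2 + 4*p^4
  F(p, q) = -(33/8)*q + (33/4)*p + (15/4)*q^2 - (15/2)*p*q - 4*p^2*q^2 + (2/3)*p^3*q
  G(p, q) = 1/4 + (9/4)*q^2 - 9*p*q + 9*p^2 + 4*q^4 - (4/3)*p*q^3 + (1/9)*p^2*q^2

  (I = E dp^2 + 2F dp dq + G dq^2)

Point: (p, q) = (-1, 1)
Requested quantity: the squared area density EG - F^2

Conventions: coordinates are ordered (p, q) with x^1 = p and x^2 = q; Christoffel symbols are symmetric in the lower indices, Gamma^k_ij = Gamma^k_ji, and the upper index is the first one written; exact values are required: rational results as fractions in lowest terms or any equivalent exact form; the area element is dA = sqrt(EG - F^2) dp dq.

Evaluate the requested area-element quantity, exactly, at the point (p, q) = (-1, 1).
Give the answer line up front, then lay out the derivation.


Answer: EG - F^2 = 45125/576

E = 69/16, F = -139/24, G = 467/18; EG - F^2 = 45125/576


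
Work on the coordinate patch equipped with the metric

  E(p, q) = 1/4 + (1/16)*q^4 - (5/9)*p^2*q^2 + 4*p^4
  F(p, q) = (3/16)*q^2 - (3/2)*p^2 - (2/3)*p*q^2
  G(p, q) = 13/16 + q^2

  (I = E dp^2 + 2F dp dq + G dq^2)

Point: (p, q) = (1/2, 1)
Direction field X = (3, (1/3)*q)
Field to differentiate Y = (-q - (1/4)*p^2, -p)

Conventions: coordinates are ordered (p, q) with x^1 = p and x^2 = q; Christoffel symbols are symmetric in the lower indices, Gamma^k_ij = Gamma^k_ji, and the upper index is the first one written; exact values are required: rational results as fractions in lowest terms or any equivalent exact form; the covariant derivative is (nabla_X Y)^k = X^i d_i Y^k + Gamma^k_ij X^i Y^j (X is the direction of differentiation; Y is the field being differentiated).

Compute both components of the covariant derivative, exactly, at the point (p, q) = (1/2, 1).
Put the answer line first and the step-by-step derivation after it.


Answer: (nabla_X Y)^p = -2315/1056, (nabla_X Y)^q = 1189/3168

E = 61/144, F = -25/48, G = 29/16 at the point
E_p = 13/9, E_q = -1/36, F_p = -13/6, F_q = -7/24, G_p = 0, G_q = 2
EG - F^2 = 143/288;  g^inv = (288/143) * [[29/16, 25/48], [25/48, 61/144]]
first-kind symbols [ij,l] = (1/2)(d_i g_jl + d_j g_il - d_l g_ij): [pp,p] = E_p/2 = 13/18, [pp,q] = F_p - E_q/2 = -155/72, [pq,p] = E_q/2 = -1/72, [pq,q] = G_p/2 = 0, [qq,p] = F_q - G_p/2 = -7/24, [qq,q] = G_q/2 = 1
Gamma^p_ij = (G*[ij,p] - F*[ij,q])/(EG - F^2), Gamma^q_ij = (E*[ij,q] - F*[ij,p])/(EG - F^2)
Gamma_ppp = 59/156, Gamma_ppq = -29/572, Gamma_pqq = -9/572, Gamma_qpp = -505/468, Gamma_qpq = -25/1716, Gamma_qqq = 313/572
X = (3, 1/3), Y = (-17/16, -1/2) at the point
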